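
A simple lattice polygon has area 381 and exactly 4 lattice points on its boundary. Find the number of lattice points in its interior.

380

From Pick's theorem, I = A − B/2 + 1 = 381 − 4/2 + 1 = 380.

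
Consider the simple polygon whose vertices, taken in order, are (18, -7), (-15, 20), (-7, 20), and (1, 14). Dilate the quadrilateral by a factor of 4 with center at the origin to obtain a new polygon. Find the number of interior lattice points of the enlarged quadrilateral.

By the shoelace formula, twice the signed area is |[18·20 − (-15)·(-7)] + [(-15)·20 − (-7)·20] + [(-7)·14 − 1·20] + [1·(-7) − 18·14]| = 282, so the area is 141.
The number of boundary lattice points is Σ gcd(|Δx|,|Δy|) = gcd(33,27) + gcd(8,0) + gcd(8,6) + gcd(17,21) = 3+8+2+1 = 14.
Scaling by 4 multiplies the area by 4² = 16 (so the new area is 2256) and multiplies the boundary lattice-point count by 4, giving 56.
By Pick's theorem, the interior count of the dilated polygon is 2256 − 56/2 + 1 = 2229.

2229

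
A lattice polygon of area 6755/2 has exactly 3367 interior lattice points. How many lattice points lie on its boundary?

23

Pick's theorem gives A = I + B/2 − 1, so B = 2(A − I + 1) = 2(6755/2 − 3367 + 1) = 23.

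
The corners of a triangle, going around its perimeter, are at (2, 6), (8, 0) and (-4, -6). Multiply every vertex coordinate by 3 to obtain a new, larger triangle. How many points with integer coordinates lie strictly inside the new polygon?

460

Using the shoelace formula, 2A = |[2·0 − 8·6] + [8·(-6) − (-4)·0] + [(-4)·6 − 2·(-6)]| = 108, so the area is 54.
Along each edge there are gcd(|Δx|,|Δy|)+1 lattice points, so counting each shared vertex once the boundary has gcd(6,6) + gcd(12,6) + gcd(6,12) = 6+6+6 = 18.
Scaling by 3 multiplies the area by 3² = 9 (so the new area is 486) and multiplies the boundary lattice-point count by 3, giving 54.
By Pick's theorem, the interior count of the dilated polygon is 486 − 54/2 + 1 = 460.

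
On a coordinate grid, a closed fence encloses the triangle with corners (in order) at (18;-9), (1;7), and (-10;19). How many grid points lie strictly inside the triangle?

The shoelace formula gives twice the area as |[18·7 − 1·(-9)] + [1·19 − (-10)·7] + [(-10)·(-9) − 18·19]| = 28, so the area is 14.
Summing gcd(|Δx|,|Δy|) over the edges gives the boundary count: gcd(17,16) + gcd(11,12) + gcd(28,28) = 1+1+28 = 30.
Pick's theorem gives I = A − B/2 + 1 = 14 − 30/2 + 1 = 0.

0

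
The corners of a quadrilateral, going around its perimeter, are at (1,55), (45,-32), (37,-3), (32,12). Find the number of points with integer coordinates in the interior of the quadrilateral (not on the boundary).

By the shoelace formula, twice the signed area is |(1·(-32) − 45·55) + (45·(-3) − 37·(-32)) + (37·12 − 32·(-3)) + (32·55 − 1·12)| = 830, so the area is 415.
The number of boundary lattice points is Σ gcd(|Δx|,|Δy|) = gcd(44,87) + gcd(8,29) + gcd(5,15) + gcd(31,43) = 1+1+5+1 = 8.
By Pick's theorem A = I + B/2 − 1, so I = 415 − 8/2 + 1 = 412.

412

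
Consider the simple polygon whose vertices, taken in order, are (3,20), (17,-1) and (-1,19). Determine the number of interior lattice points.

45

The shoelace formula gives twice the area as |[3·(-1) − 17·20] + [17·19 − (-1)·(-1)] + [(-1)·20 − 3·19]| = 98, so the area is 49.
Along each edge there are gcd(|Δx|,|Δy|)+1 lattice points, so counting each shared vertex once the boundary has gcd(14,21) + gcd(18,20) + gcd(4,1) = 7+2+1 = 10.
Pick's theorem gives I = A − B/2 + 1 = 49 − 10/2 + 1 = 45.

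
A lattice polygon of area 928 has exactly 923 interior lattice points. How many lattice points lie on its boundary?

Pick's theorem gives A = I + B/2 − 1, so B = 2(A − I + 1) = 2(928 − 923 + 1) = 12.

12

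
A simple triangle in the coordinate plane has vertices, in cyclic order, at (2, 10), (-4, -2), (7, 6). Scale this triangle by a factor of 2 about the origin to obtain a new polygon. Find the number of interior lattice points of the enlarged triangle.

161

Using the shoelace formula, 2A = |(2·(-2) − (-4)·10) + ((-4)·6 − 7·(-2)) + (7·10 − 2·6)| = 84, so the area is 42.
Summing gcd(|Δx|,|Δy|) over the edges gives the boundary count: gcd(6,12) + gcd(11,8) + gcd(5,4) = 6+1+1 = 8.
Scaling by 2 multiplies the area by 2² = 4 (so the new area is 168) and multiplies the boundary lattice-point count by 2, giving 16.
By Pick's theorem, the interior count of the dilated polygon is 168 − 16/2 + 1 = 161.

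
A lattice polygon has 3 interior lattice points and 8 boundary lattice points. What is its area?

Pick's theorem states A = I + B/2 − 1, so A = 3 + 8/2 − 1 = 6.

6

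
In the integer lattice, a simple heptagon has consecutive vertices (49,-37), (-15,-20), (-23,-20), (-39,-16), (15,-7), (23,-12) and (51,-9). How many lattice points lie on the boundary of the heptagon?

26

Along each edge there are gcd(|Δx|,|Δy|)+1 lattice points, so counting each shared vertex once the boundary has gcd(64,17) + gcd(8,0) + gcd(16,4) + gcd(54,9) + gcd(8,5) + gcd(28,3) + gcd(2,28) = 1+8+4+9+1+1+2 = 26.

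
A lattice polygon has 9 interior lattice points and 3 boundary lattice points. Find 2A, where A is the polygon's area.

By Pick's theorem, A = I + B/2 − 1 = 9 + 3/2 − 1 = 19/2.
Hence 2A = 19.

19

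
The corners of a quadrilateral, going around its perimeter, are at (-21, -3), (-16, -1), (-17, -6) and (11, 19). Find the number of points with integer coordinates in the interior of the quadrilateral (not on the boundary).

79

The shoelace formula gives twice the area as |[(-21)·(-1) − (-16)·(-3)] + [(-16)·(-6) − (-17)·(-1)] + [(-17)·19 − 11·(-6)] + [11·(-3) − (-21)·19]| = 161, so the area is 161/2.
Along each edge there are gcd(|Δx|,|Δy|)+1 lattice points, so counting each shared vertex once the boundary has gcd(5,2) + gcd(1,5) + gcd(28,25) + gcd(32,22) = 1+1+1+2 = 5.
Pick's theorem gives I = A − B/2 + 1 = 161/2 − 5/2 + 1 = 79.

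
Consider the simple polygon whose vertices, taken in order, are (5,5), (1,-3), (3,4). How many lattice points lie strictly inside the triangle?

By the shoelace formula, twice the signed area is |[5·(-3) − 1·5] + [1·4 − 3·(-3)] + [3·5 − 5·4]| = 12, so the area is 6.
Summing gcd(|Δx|,|Δy|) over the edges gives the boundary count: gcd(4,8) + gcd(2,7) + gcd(2,1) = 4+1+1 = 6.
By Pick's theorem A = I + B/2 − 1, so I = 6 − 6/2 + 1 = 4.

4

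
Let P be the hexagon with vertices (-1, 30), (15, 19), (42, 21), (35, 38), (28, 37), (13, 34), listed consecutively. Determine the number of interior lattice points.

By the shoelace formula, twice the signed area is |((-1)·19 − 15·30) + (15·21 − 42·19) + (42·38 − 35·21) + (35·37 − 28·38) + (28·34 − 13·37) + (13·30 − (-1)·34)| = 1035, so the area is 517.5.
Summing gcd(|Δx|,|Δy|) over the edges gives the boundary count: gcd(16,11) + gcd(27,2) + gcd(7,17) + gcd(7,1) + gcd(15,3) + gcd(14,4) = 1+1+1+1+3+2 = 9.
By Pick's theorem A = I + B/2 − 1, so I = 517.5 − 9/2 + 1 = 514.

514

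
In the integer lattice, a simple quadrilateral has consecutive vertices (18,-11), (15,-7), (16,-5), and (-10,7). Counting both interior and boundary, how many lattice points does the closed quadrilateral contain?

Using the shoelace formula, 2A = |[18·(-7) − 15·(-11)] + [15·(-5) − 16·(-7)] + [16·7 − (-10)·(-5)] + [(-10)·(-11) − 18·7]| = 122, so the area is 61.
Summing gcd(|Δx|,|Δy|) over the edges gives the boundary count: gcd(3,4) + gcd(1,2) + gcd(26,12) + gcd(28,18) = 1+1+2+2 = 6.
Pick's theorem gives I = A − B/2 + 1 = 61 − 6/2 + 1 = 59, so the closed region contains I + B = 59 + 6 = 65 lattice points.

65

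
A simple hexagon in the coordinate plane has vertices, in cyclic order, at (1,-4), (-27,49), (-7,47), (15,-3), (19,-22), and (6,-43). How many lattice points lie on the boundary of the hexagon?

The number of boundary lattice points is Σ gcd(|Δx|,|Δy|) = gcd(28,53) + gcd(20,2) + gcd(22,50) + gcd(4,19) + gcd(13,21) + gcd(5,39) = 1+2+2+1+1+1 = 8.

8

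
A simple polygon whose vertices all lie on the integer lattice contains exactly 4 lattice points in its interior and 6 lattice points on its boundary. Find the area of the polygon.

By Pick's theorem, A = I + B/2 − 1 = 4 + 6/2 − 1 = 6.

6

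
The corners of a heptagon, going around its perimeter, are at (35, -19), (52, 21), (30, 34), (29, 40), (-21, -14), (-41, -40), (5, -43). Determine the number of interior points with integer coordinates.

3568

Using the shoelace formula, 2A = |(35·21 − 52·(-19)) + (52·34 − 30·21) + (30·40 − 29·34) + (29·(-14) − (-21)·40) + ((-21)·(-40) − (-41)·(-14)) + ((-41)·(-43) − 5·(-40)) + (5·(-19) − 35·(-43))| = 7148, so the area is 3574.
Along each edge there are gcd(|Δx|,|Δy|)+1 lattice points, so counting each shared vertex once the boundary has gcd(17,40) + gcd(22,13) + gcd(1,6) + gcd(50,54) + gcd(20,26) + gcd(46,3) + gcd(30,24) = 1+1+1+2+2+1+6 = 14.
By Pick's theorem A = I + B/2 − 1, so I = 3574 − 14/2 + 1 = 3568.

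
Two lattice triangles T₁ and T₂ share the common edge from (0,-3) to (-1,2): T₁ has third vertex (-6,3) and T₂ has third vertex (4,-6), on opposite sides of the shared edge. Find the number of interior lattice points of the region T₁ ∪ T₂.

The union is the simple quadrilateral with vertices (0,-3), (-6,3), (-1,2), (4,-6) in order.
The shoelace formula gives twice the area as |[0·3 − (-6)·(-3)] + [(-6)·2 − (-1)·3] + [(-1)·(-6) − 4·2] + [4·(-3) − 0·(-6)]| = 41, so the area is 20.5.
Along each edge there are gcd(|Δx|,|Δy|)+1 lattice points, so counting each shared vertex once the boundary has gcd(6,6) + gcd(5,1) + gcd(5,8) + gcd(4,3) = 6+1+1+1 = 9.
By Pick's theorem I = A − B/2 + 1 = 20.5 − 9/2 + 1 = 17.

17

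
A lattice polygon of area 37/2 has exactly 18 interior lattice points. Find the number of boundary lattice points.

Pick's theorem gives A = I + B/2 − 1, so B = 2(A − I + 1) = 2(37/2 − 18 + 1) = 3.

3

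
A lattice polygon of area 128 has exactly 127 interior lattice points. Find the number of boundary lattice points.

Pick's theorem gives A = I + B/2 − 1, so B = 2(A − I + 1) = 2(128 − 127 + 1) = 4.

4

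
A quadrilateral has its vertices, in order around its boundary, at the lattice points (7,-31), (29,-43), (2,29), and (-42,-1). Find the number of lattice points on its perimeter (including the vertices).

Along each edge there are gcd(|Δx|,|Δy|)+1 lattice points, so counting each shared vertex once the boundary has gcd(22,12) + gcd(27,72) + gcd(44,30) + gcd(49,30) = 2+9+2+1 = 14.

14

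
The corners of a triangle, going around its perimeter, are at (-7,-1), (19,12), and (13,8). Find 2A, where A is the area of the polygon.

Using the shoelace formula, 2A = |((-7)·12 − 19·(-1)) + (19·8 − 13·12) + (13·(-1) − (-7)·8)| = 26, so the area is 13.

26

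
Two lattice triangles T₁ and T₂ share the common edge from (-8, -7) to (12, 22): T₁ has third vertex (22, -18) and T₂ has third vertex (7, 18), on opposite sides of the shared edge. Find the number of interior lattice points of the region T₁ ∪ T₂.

The union is the simple quadrilateral with vertices (-8, -7), (22, -18), (12, 22), (7, 18) in order.
Using the shoelace formula, 2A = |[(-8)·(-18) − 22·(-7)] + [22·22 − 12·(-18)] + [12·18 − 7·22] + [7·(-7) − (-8)·18]| = 1155, so the area is 577.5.
The number of boundary lattice points is Σ gcd(|Δx|,|Δy|) = gcd(30,11) + gcd(10,40) + gcd(5,4) + gcd(15,25) = 1+10+1+5 = 17.
By Pick's theorem I = A − B/2 + 1 = 577.5 − 17/2 + 1 = 570.

570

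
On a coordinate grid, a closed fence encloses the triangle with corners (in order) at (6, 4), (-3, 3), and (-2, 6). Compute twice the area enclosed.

By the shoelace formula, twice the signed area is |(6·3 − (-3)·4) + ((-3)·6 − (-2)·3) + ((-2)·4 − 6·6)| = 26, so the area is 13.

26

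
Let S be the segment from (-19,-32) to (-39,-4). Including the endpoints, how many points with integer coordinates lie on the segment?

The number of lattice points on a segment between lattice points is gcd(|Δx|,|Δy|) + 1 = gcd(20,28) + 1 = 4 + 1 = 5.

5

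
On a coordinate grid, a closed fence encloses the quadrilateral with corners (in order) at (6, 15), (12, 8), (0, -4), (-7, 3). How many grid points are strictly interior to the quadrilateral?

156

Using the shoelace formula, 2A = |[6·8 − 12·15] + [12·(-4) − 0·8] + [0·3 − (-7)·(-4)] + [(-7)·15 − 6·3]| = 331, so the area is 165.5.
The number of boundary lattice points is Σ gcd(|Δx|,|Δy|) = gcd(6,7) + gcd(12,12) + gcd(7,7) + gcd(13,12) = 1+12+7+1 = 21.
Pick's theorem gives I = A − B/2 + 1 = 165.5 − 21/2 + 1 = 156.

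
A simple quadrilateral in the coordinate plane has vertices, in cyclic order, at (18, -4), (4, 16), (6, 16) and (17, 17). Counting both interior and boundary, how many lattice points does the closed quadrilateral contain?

The shoelace formula gives twice the area as |[18·16 − 4·(-4)] + [4·16 − 6·16] + [6·17 − 17·16] + [17·(-4) − 18·17]| = 272, so the area is 136.
Summing gcd(|Δx|,|Δy|) over the edges gives the boundary count: gcd(14,20) + gcd(2,0) + gcd(11,1) + gcd(1,21) = 2+2+1+1 = 6.
Pick's theorem gives I = A − B/2 + 1 = 136 − 6/2 + 1 = 134, so the closed region contains I + B = 134 + 6 = 140 lattice points.

140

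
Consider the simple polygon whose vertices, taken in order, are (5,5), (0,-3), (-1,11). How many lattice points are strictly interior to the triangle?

By the shoelace formula, twice the signed area is |(5·(-3) − 0·5) + (0·11 − (-1)·(-3)) + ((-1)·5 − 5·11)| = 78, so the area is 39.
Summing gcd(|Δx|,|Δy|) over the edges gives the boundary count: gcd(5,8) + gcd(1,14) + gcd(6,6) = 1+1+6 = 8.
Pick's theorem gives I = A − B/2 + 1 = 39 − 8/2 + 1 = 36.

36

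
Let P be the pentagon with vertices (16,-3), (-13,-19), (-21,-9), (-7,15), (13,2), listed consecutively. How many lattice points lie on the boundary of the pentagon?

7

Along each edge there are gcd(|Δx|,|Δy|)+1 lattice points, so counting each shared vertex once the boundary has gcd(29,16) + gcd(8,10) + gcd(14,24) + gcd(20,13) + gcd(3,5) = 1+2+2+1+1 = 7.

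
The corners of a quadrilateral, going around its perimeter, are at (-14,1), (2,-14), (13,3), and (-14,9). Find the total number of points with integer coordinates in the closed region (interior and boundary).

By the shoelace formula, twice the signed area is |((-14)·(-14) − 2·1) + (2·3 − 13·(-14)) + (13·9 − (-14)·3) + ((-14)·1 − (-14)·9)| = 653, so the area is 653/2.
The number of boundary lattice points is Σ gcd(|Δx|,|Δy|) = gcd(16,15) + gcd(11,17) + gcd(27,6) + gcd(0,8) = 1+1+3+8 = 13.
Pick's theorem gives I = A − B/2 + 1 = 653/2 − 13/2 + 1 = 321, so the closed region contains I + B = 321 + 13 = 334 lattice points.

334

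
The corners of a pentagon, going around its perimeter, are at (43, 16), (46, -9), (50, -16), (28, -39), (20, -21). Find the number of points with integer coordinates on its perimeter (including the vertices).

The number of boundary lattice points is Σ gcd(|Δx|,|Δy|) = gcd(3,25) + gcd(4,7) + gcd(22,23) + gcd(8,18) + gcd(23,37) = 1+1+1+2+1 = 6.

6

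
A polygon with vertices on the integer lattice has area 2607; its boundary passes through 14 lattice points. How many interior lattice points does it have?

2601

From Pick's theorem, I = A − B/2 + 1 = 2607 − 14/2 + 1 = 2601.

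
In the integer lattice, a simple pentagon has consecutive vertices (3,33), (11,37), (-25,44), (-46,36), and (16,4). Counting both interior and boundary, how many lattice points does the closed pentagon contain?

Using the shoelace formula, 2A = |(3·37 − 11·33) + (11·44 − (-25)·37) + ((-25)·36 − (-46)·44) + ((-46)·4 − 16·36) + (16·33 − 3·4)| = 2037, so the area is 1018.5.
Along each edge there are gcd(|Δx|,|Δy|)+1 lattice points, so counting each shared vertex once the boundary has gcd(8,4) + gcd(36,7) + gcd(21,8) + gcd(62,32) + gcd(13,29) = 4+1+1+2+1 = 9.
Pick's theorem gives I = A − B/2 + 1 = 1018.5 − 9/2 + 1 = 1015, so the closed region contains I + B = 1015 + 9 = 1024 lattice points.

1024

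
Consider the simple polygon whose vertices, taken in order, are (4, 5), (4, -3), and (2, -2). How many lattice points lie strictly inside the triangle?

4

Using the shoelace formula, 2A = |(4·(-3) − 4·5) + (4·(-2) − 2·(-3)) + (2·5 − 4·(-2))| = 16, so the area is 8.
Summing gcd(|Δx|,|Δy|) over the edges gives the boundary count: gcd(0,8) + gcd(2,1) + gcd(2,7) = 8+1+1 = 10.
Pick's theorem gives I = A − B/2 + 1 = 8 − 10/2 + 1 = 4.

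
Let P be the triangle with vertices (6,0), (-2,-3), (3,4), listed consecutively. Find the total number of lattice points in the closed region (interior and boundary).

23

The shoelace formula gives twice the area as |(6·(-3) − (-2)·0) + ((-2)·4 − 3·(-3)) + (3·0 − 6·4)| = 41, so the area is 20.5.
The number of boundary lattice points is Σ gcd(|Δx|,|Δy|) = gcd(8,3) + gcd(5,7) + gcd(3,4) = 1+1+1 = 3.
Pick's theorem gives I = A − B/2 + 1 = 20.5 − 3/2 + 1 = 20, so the closed region contains I + B = 20 + 3 = 23 lattice points.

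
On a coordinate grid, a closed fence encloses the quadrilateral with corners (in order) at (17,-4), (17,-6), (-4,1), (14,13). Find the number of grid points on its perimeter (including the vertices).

Summing gcd(|Δx|,|Δy|) over the edges gives the boundary count: gcd(0,2) + gcd(21,7) + gcd(18,12) + gcd(3,17) = 2+7+6+1 = 16.

16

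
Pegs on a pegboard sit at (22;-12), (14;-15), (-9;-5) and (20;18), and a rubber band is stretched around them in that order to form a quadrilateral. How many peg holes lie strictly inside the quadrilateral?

Using the shoelace formula, 2A = |[22·(-15) − 14·(-12)] + [14·(-5) − (-9)·(-15)] + [(-9)·18 − 20·(-5)] + [20·(-12) − 22·18]| = 1065, so the area is 1065/2.
Along each edge there are gcd(|Δx|,|Δy|)+1 lattice points, so counting each shared vertex once the boundary has gcd(8,3) + gcd(23,10) + gcd(29,23) + gcd(2,30) = 1+1+1+2 = 5.
Pick's theorem gives I = A − B/2 + 1 = 1065/2 − 5/2 + 1 = 531.

531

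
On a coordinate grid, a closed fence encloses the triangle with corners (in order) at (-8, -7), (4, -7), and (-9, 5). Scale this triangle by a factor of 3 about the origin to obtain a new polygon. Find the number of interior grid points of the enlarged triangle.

628

By the shoelace formula, twice the signed area is |[(-8)·(-7) − 4·(-7)] + [4·5 − (-9)·(-7)] + [(-9)·(-7) − (-8)·5]| = 144, so the area is 72.
Summing gcd(|Δx|,|Δy|) over the edges gives the boundary count: gcd(12,0) + gcd(13,12) + gcd(1,12) = 12+1+1 = 14.
Scaling by 3 multiplies the area by 3² = 9 (so the new area is 648) and multiplies the boundary lattice-point count by 3, giving 42.
By Pick's theorem, the interior count of the dilated polygon is 648 − 42/2 + 1 = 628.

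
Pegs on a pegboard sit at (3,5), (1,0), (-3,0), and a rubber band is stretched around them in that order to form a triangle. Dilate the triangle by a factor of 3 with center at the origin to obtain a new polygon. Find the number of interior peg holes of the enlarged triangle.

82

The shoelace formula gives twice the area as |(3·0 − 1·5) + (1·0 − (-3)·0) + ((-3)·5 − 3·0)| = 20, so the area is 10.
Along each edge there are gcd(|Δx|,|Δy|)+1 lattice points, so counting each shared vertex once the boundary has gcd(2,5) + gcd(4,0) + gcd(6,5) = 1+4+1 = 6.
Scaling by 3 multiplies the area by 3² = 9 (so the new area is 90) and multiplies the boundary lattice-point count by 3, giving 18.
By Pick's theorem, the interior count of the dilated polygon is 90 − 18/2 + 1 = 82.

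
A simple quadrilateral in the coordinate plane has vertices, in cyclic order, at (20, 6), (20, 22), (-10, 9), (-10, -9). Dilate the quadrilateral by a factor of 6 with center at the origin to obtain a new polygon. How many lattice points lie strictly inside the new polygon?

18211

Using the shoelace formula, 2A = |[20·22 − 20·6] + [20·9 − (-10)·22] + [(-10)·(-9) − (-10)·9] + [(-10)·6 − 20·(-9)]| = 1020, so the area is 510.
Along each edge there are gcd(|Δx|,|Δy|)+1 lattice points, so counting each shared vertex once the boundary has gcd(0,16) + gcd(30,13) + gcd(0,18) + gcd(30,15) = 16+1+18+15 = 50.
Scaling by 6 multiplies the area by 6² = 36 (so the new area is 18360) and multiplies the boundary lattice-point count by 6, giving 300.
By Pick's theorem, the interior count of the dilated polygon is 18360 − 300/2 + 1 = 18211.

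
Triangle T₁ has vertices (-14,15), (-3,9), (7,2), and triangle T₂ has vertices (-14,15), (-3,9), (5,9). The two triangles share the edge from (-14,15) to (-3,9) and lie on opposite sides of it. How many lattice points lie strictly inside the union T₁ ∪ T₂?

28

The union is the simple quadrilateral with vertices (-14,15), (7,2), (-3,9), (5,9) in order.
By the shoelace formula, twice the signed area is |((-14)·2 − 7·15) + (7·9 − (-3)·2) + ((-3)·9 − 5·9) + (5·15 − (-14)·9)| = 65, so the area is 65/2.
The number of boundary lattice points is Σ gcd(|Δx|,|Δy|) = gcd(21,13) + gcd(10,7) + gcd(8,0) + gcd(19,6) = 1+1+8+1 = 11.
By Pick's theorem I = A − B/2 + 1 = 65/2 − 11/2 + 1 = 28.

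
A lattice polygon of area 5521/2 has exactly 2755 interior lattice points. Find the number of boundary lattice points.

13

Pick's theorem gives A = I + B/2 − 1, so B = 2(A − I + 1) = 2(5521/2 − 2755 + 1) = 13.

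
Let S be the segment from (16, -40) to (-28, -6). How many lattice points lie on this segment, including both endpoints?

3

The number of lattice points on a segment between lattice points is gcd(|Δx|,|Δy|) + 1 = gcd(44,34) + 1 = 2 + 1 = 3.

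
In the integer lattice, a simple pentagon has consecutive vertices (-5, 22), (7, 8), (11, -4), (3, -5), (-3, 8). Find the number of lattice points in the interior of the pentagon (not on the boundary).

181

Using the shoelace formula, 2A = |((-5)·8 − 7·22) + (7·(-4) − 11·8) + (11·(-5) − 3·(-4)) + (3·8 − (-3)·(-5)) + ((-3)·22 − (-5)·8)| = 370, so the area is 185.
Summing gcd(|Δx|,|Δy|) over the edges gives the boundary count: gcd(12,14) + gcd(4,12) + gcd(8,1) + gcd(6,13) + gcd(2,14) = 2+4+1+1+2 = 10.
By Pick's theorem A = I + B/2 − 1, so I = 185 − 10/2 + 1 = 181.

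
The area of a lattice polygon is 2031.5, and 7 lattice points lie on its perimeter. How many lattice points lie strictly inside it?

From Pick's theorem, I = A − B/2 + 1 = 2031.5 − 7/2 + 1 = 2029.

2029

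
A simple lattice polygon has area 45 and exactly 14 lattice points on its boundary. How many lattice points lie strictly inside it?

Pick's theorem A = I + B/2 − 1 rearranges to I = A − B/2 + 1 = 45 − 14/2 + 1 = 39.

39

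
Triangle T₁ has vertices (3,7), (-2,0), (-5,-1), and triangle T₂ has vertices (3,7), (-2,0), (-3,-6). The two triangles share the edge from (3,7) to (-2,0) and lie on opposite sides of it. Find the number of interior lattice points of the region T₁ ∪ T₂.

The union is the simple quadrilateral with vertices (3,7), (-5,-1), (-2,0), (-3,-6) in order.
By the shoelace formula, twice the signed area is |(3·(-1) − (-5)·7) + ((-5)·0 − (-2)·(-1)) + ((-2)·(-6) − (-3)·0) + ((-3)·7 − 3·(-6))| = 39, so the area is 19.5.
The number of boundary lattice points is Σ gcd(|Δx|,|Δy|) = gcd(8,8) + gcd(3,1) + gcd(1,6) + gcd(6,13) = 8+1+1+1 = 11.
By Pick's theorem I = A − B/2 + 1 = 19.5 − 11/2 + 1 = 15.

15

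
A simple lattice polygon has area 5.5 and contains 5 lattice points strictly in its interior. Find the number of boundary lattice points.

Pick's theorem gives A = I + B/2 − 1, so B = 2(A − I + 1) = 2(5.5 − 5 + 1) = 3.

3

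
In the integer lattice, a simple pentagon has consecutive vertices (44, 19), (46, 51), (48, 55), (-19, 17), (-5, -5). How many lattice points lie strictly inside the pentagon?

1806

By the shoelace formula, twice the signed area is |[44·51 − 46·19] + [46·55 − 48·51] + [48·17 − (-19)·55] + [(-19)·(-5) − (-5)·17] + [(-5)·19 − 44·(-5)]| = 3618, so the area is 1809.
Along each edge there are gcd(|Δx|,|Δy|)+1 lattice points, so counting each shared vertex once the boundary has gcd(2,32) + gcd(2,4) + gcd(67,38) + gcd(14,22) + gcd(49,24) = 2+2+1+2+1 = 8.
Pick's theorem gives I = A − B/2 + 1 = 1809 − 8/2 + 1 = 1806.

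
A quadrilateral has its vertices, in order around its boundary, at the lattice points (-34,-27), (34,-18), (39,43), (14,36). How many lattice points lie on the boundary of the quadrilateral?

Summing gcd(|Δx|,|Δy|) over the edges gives the boundary count: gcd(68,9) + gcd(5,61) + gcd(25,7) + gcd(48,63) = 1+1+1+3 = 6.

6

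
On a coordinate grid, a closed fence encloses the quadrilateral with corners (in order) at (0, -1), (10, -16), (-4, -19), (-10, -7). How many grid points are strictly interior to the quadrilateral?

The shoelace formula gives twice the area as |(0·(-16) − 10·(-1)) + (10·(-19) − (-4)·(-16)) + ((-4)·(-7) − (-10)·(-19)) + ((-10)·(-1) − 0·(-7))| = 396, so the area is 198.
Along each edge there are gcd(|Δx|,|Δy|)+1 lattice points, so counting each shared vertex once the boundary has gcd(10,15) + gcd(14,3) + gcd(6,12) + gcd(10,6) = 5+1+6+2 = 14.
Pick's theorem gives I = A − B/2 + 1 = 198 − 14/2 + 1 = 192.

192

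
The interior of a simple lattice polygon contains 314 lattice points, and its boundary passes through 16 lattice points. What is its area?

Pick's theorem states A = I + B/2 − 1, so A = 314 + 16/2 − 1 = 321.

321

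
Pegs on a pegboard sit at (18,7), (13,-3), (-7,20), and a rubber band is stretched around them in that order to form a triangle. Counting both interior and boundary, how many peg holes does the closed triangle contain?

162

The shoelace formula gives twice the area as |(18·(-3) − 13·7) + (13·20 − (-7)·(-3)) + ((-7)·7 − 18·20)| = 315, so the area is 157.5.
Summing gcd(|Δx|,|Δy|) over the edges gives the boundary count: gcd(5,10) + gcd(20,23) + gcd(25,13) = 5+1+1 = 7.
Pick's theorem gives I = A − B/2 + 1 = 157.5 − 7/2 + 1 = 155, so the closed region contains I + B = 155 + 7 = 162 lattice points.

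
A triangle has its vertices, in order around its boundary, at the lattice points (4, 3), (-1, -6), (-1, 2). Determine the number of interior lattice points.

Using the shoelace formula, 2A = |[4·(-6) − (-1)·3] + [(-1)·2 − (-1)·(-6)] + [(-1)·3 − 4·2]| = 40, so the area is 20.
Along each edge there are gcd(|Δx|,|Δy|)+1 lattice points, so counting each shared vertex once the boundary has gcd(5,9) + gcd(0,8) + gcd(5,1) = 1+8+1 = 10.
Pick's theorem gives I = A − B/2 + 1 = 20 − 10/2 + 1 = 16.

16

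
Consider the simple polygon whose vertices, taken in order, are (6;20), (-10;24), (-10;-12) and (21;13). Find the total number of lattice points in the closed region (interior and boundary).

606

Using the shoelace formula, 2A = |[6·24 − (-10)·20] + [(-10)·(-12) − (-10)·24] + [(-10)·13 − 21·(-12)] + [21·20 − 6·13]| = 1168, so the area is 584.
The number of boundary lattice points is Σ gcd(|Δx|,|Δy|) = gcd(16,4) + gcd(0,36) + gcd(31,25) + gcd(15,7) = 4+36+1+1 = 42.
Pick's theorem gives I = A − B/2 + 1 = 584 − 42/2 + 1 = 564, so the closed region contains I + B = 564 + 42 = 606 lattice points.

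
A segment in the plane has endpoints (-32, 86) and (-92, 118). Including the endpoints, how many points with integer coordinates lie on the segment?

The number of lattice points on a segment between lattice points is gcd(|Δx|,|Δy|) + 1 = gcd(60,32) + 1 = 4 + 1 = 5.

5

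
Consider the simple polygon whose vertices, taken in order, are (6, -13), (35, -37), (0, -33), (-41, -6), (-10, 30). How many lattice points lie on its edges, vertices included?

5

The number of boundary lattice points is Σ gcd(|Δx|,|Δy|) = gcd(29,24) + gcd(35,4) + gcd(41,27) + gcd(31,36) + gcd(16,43) = 1+1+1+1+1 = 5.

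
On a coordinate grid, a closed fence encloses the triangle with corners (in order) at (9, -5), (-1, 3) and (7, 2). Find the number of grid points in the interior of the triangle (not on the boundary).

26

Using the shoelace formula, 2A = |[9·3 − (-1)·(-5)] + [(-1)·2 − 7·3] + [7·(-5) − 9·2]| = 54, so the area is 27.
Along each edge there are gcd(|Δx|,|Δy|)+1 lattice points, so counting each shared vertex once the boundary has gcd(10,8) + gcd(8,1) + gcd(2,7) = 2+1+1 = 4.
Pick's theorem gives I = A − B/2 + 1 = 27 − 4/2 + 1 = 26.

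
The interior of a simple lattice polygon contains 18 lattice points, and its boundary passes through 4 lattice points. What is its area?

By Pick's theorem, A = I + B/2 − 1 = 18 + 4/2 − 1 = 19.

19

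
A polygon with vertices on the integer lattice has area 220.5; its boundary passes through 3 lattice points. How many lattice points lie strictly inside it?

From Pick's theorem, I = A − B/2 + 1 = 220.5 − 3/2 + 1 = 220.

220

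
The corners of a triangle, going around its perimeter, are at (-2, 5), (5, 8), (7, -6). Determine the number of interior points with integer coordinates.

51

By the shoelace formula, twice the signed area is |((-2)·8 − 5·5) + (5·(-6) − 7·8) + (7·5 − (-2)·(-6))| = 104, so the area is 52.
The number of boundary lattice points is Σ gcd(|Δx|,|Δy|) = gcd(7,3) + gcd(2,14) + gcd(9,11) = 1+2+1 = 4.
Pick's theorem gives I = A − B/2 + 1 = 52 − 4/2 + 1 = 51.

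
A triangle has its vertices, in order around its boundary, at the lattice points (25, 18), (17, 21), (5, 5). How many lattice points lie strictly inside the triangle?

80

By the shoelace formula, twice the signed area is |(25·21 − 17·18) + (17·5 − 5·21) + (5·18 − 25·5)| = 164, so the area is 82.
The number of boundary lattice points is Σ gcd(|Δx|,|Δy|) = gcd(8,3) + gcd(12,16) + gcd(20,13) = 1+4+1 = 6.
Pick's theorem gives I = A − B/2 + 1 = 82 − 6/2 + 1 = 80.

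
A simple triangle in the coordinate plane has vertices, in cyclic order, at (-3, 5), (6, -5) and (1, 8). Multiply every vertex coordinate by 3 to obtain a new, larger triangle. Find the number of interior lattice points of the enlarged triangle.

The shoelace formula gives twice the area as |((-3)·(-5) − 6·5) + (6·8 − 1·(-5)) + (1·5 − (-3)·8)| = 67, so the area is 67/2.
The number of boundary lattice points is Σ gcd(|Δx|,|Δy|) = gcd(9,10) + gcd(5,13) + gcd(4,3) = 1+1+1 = 3.
Scaling by 3 multiplies the area by 3² = 9 (so the new area is 603/2) and multiplies the boundary lattice-point count by 3, giving 9.
By Pick's theorem, the interior count of the dilated polygon is 603/2 − 9/2 + 1 = 298.

298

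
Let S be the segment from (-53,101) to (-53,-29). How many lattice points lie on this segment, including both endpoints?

The number of lattice points on a segment between lattice points is gcd(|Δx|,|Δy|) + 1 = gcd(0,130) + 1 = 130 + 1 = 131.

131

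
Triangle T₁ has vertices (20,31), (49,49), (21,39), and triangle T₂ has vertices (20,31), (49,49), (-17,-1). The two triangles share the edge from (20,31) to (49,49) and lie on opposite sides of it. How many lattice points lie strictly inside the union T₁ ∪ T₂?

236

The union is the simple quadrilateral with vertices (20,31), (21,39), (49,49), (-17,-1) in order.
By the shoelace formula, twice the signed area is |[20·39 − 21·31] + [21·49 − 49·39] + [49·(-1) − (-17)·49] + [(-17)·31 − 20·(-1)]| = 476, so the area is 238.
The number of boundary lattice points is Σ gcd(|Δx|,|Δy|) = gcd(1,8) + gcd(28,10) + gcd(66,50) + gcd(37,32) = 1+2+2+1 = 6.
By Pick's theorem I = A − B/2 + 1 = 238 − 6/2 + 1 = 236.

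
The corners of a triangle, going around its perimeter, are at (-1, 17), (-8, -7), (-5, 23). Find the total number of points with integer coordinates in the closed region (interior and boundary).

73

By the shoelace formula, twice the signed area is |[(-1)·(-7) − (-8)·17] + [(-8)·23 − (-5)·(-7)] + [(-5)·17 − (-1)·23]| = 138, so the area is 69.
The number of boundary lattice points is Σ gcd(|Δx|,|Δy|) = gcd(7,24) + gcd(3,30) + gcd(4,6) = 1+3+2 = 6.
Pick's theorem gives I = A − B/2 + 1 = 69 − 6/2 + 1 = 67, so the closed region contains I + B = 67 + 6 = 73 lattice points.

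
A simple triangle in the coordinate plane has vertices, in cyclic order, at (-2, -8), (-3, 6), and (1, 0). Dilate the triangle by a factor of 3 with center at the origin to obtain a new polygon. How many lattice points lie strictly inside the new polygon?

By the shoelace formula, twice the signed area is |((-2)·6 − (-3)·(-8)) + ((-3)·0 − 1·6) + (1·(-8) − (-2)·0)| = 50, so the area is 25.
The number of boundary lattice points is Σ gcd(|Δx|,|Δy|) = gcd(1,14) + gcd(4,6) + gcd(3,8) = 1+2+1 = 4.
Scaling by 3 multiplies the area by 3² = 9 (so the new area is 225) and multiplies the boundary lattice-point count by 3, giving 12.
By Pick's theorem, the interior count of the dilated polygon is 225 − 12/2 + 1 = 220.

220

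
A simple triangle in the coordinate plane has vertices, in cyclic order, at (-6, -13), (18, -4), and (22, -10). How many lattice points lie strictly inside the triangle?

88

The shoelace formula gives twice the area as |[(-6)·(-4) − 18·(-13)] + [18·(-10) − 22·(-4)] + [22·(-13) − (-6)·(-10)]| = 180, so the area is 90.
The number of boundary lattice points is Σ gcd(|Δx|,|Δy|) = gcd(24,9) + gcd(4,6) + gcd(28,3) = 3+2+1 = 6.
Pick's theorem gives I = A − B/2 + 1 = 90 − 6/2 + 1 = 88.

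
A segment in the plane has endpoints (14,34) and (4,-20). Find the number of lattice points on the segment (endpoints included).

The number of lattice points on a segment between lattice points is gcd(|Δx|,|Δy|) + 1 = gcd(10,54) + 1 = 2 + 1 = 3.

3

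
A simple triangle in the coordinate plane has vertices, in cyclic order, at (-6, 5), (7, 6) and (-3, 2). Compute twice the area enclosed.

42

Using the shoelace formula, 2A = |((-6)·6 − 7·5) + (7·2 − (-3)·6) + ((-3)·5 − (-6)·2)| = 42, so the area is 21.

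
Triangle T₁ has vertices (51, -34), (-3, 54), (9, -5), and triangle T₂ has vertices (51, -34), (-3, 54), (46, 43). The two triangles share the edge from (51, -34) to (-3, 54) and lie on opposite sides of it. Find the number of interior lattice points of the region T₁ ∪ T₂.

The union is the simple quadrilateral with vertices (51, -34), (9, -5), (-3, 54), (46, 43) in order.
The shoelace formula gives twice the area as |(51·(-5) − 9·(-34)) + (9·54 − (-3)·(-5)) + ((-3)·43 − 46·54) + (46·(-34) − 51·43)| = 5848, so the area is 2924.
Along each edge there are gcd(|Δx|,|Δy|)+1 lattice points, so counting each shared vertex once the boundary has gcd(42,29) + gcd(12,59) + gcd(49,11) + gcd(5,77) = 1+1+1+1 = 4.
By Pick's theorem I = A − B/2 + 1 = 2924 − 4/2 + 1 = 2923.

2923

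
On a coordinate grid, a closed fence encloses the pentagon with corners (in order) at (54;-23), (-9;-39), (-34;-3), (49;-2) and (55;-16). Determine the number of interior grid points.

By the shoelace formula, twice the signed area is |(54·(-39) − (-9)·(-23)) + ((-9)·(-3) − (-34)·(-39)) + ((-34)·(-2) − 49·(-3)) + (49·(-16) − 55·(-2)) + (55·(-23) − 54·(-16))| = 4472, so the area is 2236.
Summing gcd(|Δx|,|Δy|) over the edges gives the boundary count: gcd(63,16) + gcd(25,36) + gcd(83,1) + gcd(6,14) + gcd(1,7) = 1+1+1+2+1 = 6.
By Pick's theorem A = I + B/2 − 1, so I = 2236 − 6/2 + 1 = 2234.

2234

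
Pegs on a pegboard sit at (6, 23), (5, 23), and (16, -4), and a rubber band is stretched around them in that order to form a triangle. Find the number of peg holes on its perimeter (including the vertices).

3

Along each edge there are gcd(|Δx|,|Δy|)+1 lattice points, so counting each shared vertex once the boundary has gcd(1,0) + gcd(11,27) + gcd(10,27) = 1+1+1 = 3.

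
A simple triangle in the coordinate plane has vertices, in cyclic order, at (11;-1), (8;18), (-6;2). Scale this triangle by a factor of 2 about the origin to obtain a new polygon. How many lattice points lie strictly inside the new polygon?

The shoelace formula gives twice the area as |[11·18 − 8·(-1)] + [8·2 − (-6)·18] + [(-6)·(-1) − 11·2]| = 314, so the area is 157.
Summing gcd(|Δx|,|Δy|) over the edges gives the boundary count: gcd(3,19) + gcd(14,16) + gcd(17,3) = 1+2+1 = 4.
Scaling by 2 multiplies the area by 2² = 4 (so the new area is 628) and multiplies the boundary lattice-point count by 2, giving 8.
By Pick's theorem, the interior count of the dilated polygon is 628 − 8/2 + 1 = 625.

625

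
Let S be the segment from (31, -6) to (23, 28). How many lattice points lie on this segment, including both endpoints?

3

The number of lattice points on a segment between lattice points is gcd(|Δx|,|Δy|) + 1 = gcd(8,34) + 1 = 2 + 1 = 3.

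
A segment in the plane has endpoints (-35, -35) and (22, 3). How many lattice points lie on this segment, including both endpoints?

20

The number of lattice points on a segment between lattice points is gcd(|Δx|,|Δy|) + 1 = gcd(57,38) + 1 = 19 + 1 = 20.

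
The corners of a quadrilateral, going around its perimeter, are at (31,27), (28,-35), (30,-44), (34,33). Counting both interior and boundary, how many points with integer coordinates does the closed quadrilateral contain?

The shoelace formula gives twice the area as |(31·(-35) − 28·27) + (28·(-44) − 30·(-35)) + (30·33 − 34·(-44)) + (34·27 − 31·33)| = 358, so the area is 179.
Along each edge there are gcd(|Δx|,|Δy|)+1 lattice points, so counting each shared vertex once the boundary has gcd(3,62) + gcd(2,9) + gcd(4,77) + gcd(3,6) = 1+1+1+3 = 6.
Pick's theorem gives I = A − B/2 + 1 = 179 − 6/2 + 1 = 177, so the closed region contains I + B = 177 + 6 = 183 lattice points.

183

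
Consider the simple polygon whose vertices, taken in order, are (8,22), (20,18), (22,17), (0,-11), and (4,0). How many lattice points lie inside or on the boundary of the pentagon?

237

By the shoelace formula, twice the signed area is |(8·18 − 20·22) + (20·17 − 22·18) + (22·(-11) − 0·17) + (0·0 − 4·(-11)) + (4·22 − 8·0)| = 462, so the area is 231.
Along each edge there are gcd(|Δx|,|Δy|)+1 lattice points, so counting each shared vertex once the boundary has gcd(12,4) + gcd(2,1) + gcd(22,28) + gcd(4,11) + gcd(4,22) = 4+1+2+1+2 = 10.
Pick's theorem gives I = A − B/2 + 1 = 231 − 10/2 + 1 = 227, so the closed region contains I + B = 227 + 10 = 237 lattice points.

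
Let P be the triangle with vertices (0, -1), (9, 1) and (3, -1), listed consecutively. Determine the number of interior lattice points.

1

Using the shoelace formula, 2A = |[0·1 − 9·(-1)] + [9·(-1) − 3·1] + [3·(-1) − 0·(-1)]| = 6, so the area is 3.
Summing gcd(|Δx|,|Δy|) over the edges gives the boundary count: gcd(9,2) + gcd(6,2) + gcd(3,0) = 1+2+3 = 6.
By Pick's theorem A = I + B/2 − 1, so I = 3 − 6/2 + 1 = 1.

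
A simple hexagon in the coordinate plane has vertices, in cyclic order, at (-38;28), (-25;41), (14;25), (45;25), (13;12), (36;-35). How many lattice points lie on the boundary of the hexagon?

48

The number of boundary lattice points is Σ gcd(|Δx|,|Δy|) = gcd(13,13) + gcd(39,16) + gcd(31,0) + gcd(32,13) + gcd(23,47) + gcd(74,63) = 13+1+31+1+1+1 = 48.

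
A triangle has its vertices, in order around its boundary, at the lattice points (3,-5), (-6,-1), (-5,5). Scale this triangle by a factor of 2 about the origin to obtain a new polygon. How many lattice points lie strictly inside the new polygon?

Using the shoelace formula, 2A = |(3·(-1) − (-6)·(-5)) + ((-6)·5 − (-5)·(-1)) + ((-5)·(-5) − 3·5)| = 58, so the area is 29.
Along each edge there are gcd(|Δx|,|Δy|)+1 lattice points, so counting each shared vertex once the boundary has gcd(9,4) + gcd(1,6) + gcd(8,10) = 1+1+2 = 4.
Scaling by 2 multiplies the area by 2² = 4 (so the new area is 116) and multiplies the boundary lattice-point count by 2, giving 8.
By Pick's theorem, the interior count of the dilated polygon is 116 − 8/2 + 1 = 113.

113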